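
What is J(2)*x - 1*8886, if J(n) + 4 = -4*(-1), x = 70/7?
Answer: -8886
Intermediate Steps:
x = 10 (x = 70*(⅐) = 10)
J(n) = 0 (J(n) = -4 - 4*(-1) = -4 + 4 = 0)
J(2)*x - 1*8886 = 0*10 - 1*8886 = 0 - 8886 = -8886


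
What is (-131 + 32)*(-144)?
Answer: 14256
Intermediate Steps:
(-131 + 32)*(-144) = -99*(-144) = 14256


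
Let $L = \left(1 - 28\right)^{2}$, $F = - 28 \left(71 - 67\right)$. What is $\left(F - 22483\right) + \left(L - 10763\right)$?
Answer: $-32629$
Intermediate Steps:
$F = -112$ ($F = \left(-28\right) 4 = -112$)
$L = 729$ ($L = \left(-27\right)^{2} = 729$)
$\left(F - 22483\right) + \left(L - 10763\right) = \left(-112 - 22483\right) + \left(729 - 10763\right) = -22595 + \left(729 - 10763\right) = -22595 - 10034 = -32629$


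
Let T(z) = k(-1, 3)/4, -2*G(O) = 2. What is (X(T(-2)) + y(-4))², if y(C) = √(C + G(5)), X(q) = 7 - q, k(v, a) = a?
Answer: 545/16 + 25*I*√5/2 ≈ 34.063 + 27.951*I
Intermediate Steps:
G(O) = -1 (G(O) = -½*2 = -1)
T(z) = ¾ (T(z) = 3/4 = (¼)*3 = ¾)
y(C) = √(-1 + C) (y(C) = √(C - 1) = √(-1 + C))
(X(T(-2)) + y(-4))² = ((7 - 1*¾) + √(-1 - 4))² = ((7 - ¾) + √(-5))² = (25/4 + I*√5)²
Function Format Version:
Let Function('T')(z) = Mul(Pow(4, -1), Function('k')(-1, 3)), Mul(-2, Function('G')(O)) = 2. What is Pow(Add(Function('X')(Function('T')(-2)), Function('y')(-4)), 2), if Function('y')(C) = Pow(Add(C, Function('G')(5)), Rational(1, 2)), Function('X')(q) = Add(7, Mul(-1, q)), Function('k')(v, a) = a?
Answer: Add(Rational(545, 16), Mul(Rational(25, 2), I, Pow(5, Rational(1, 2)))) ≈ Add(34.063, Mul(27.951, I))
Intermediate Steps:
Function('G')(O) = -1 (Function('G')(O) = Mul(Rational(-1, 2), 2) = -1)
Function('T')(z) = Rational(3, 4) (Function('T')(z) = Mul(Pow(4, -1), 3) = Mul(Rational(1, 4), 3) = Rational(3, 4))
Function('y')(C) = Pow(Add(-1, C), Rational(1, 2)) (Function('y')(C) = Pow(Add(C, -1), Rational(1, 2)) = Pow(Add(-1, C), Rational(1, 2)))
Pow(Add(Function('X')(Function('T')(-2)), Function('y')(-4)), 2) = Pow(Add(Add(7, Mul(-1, Rational(3, 4))), Pow(Add(-1, -4), Rational(1, 2))), 2) = Pow(Add(Add(7, Rational(-3, 4)), Pow(-5, Rational(1, 2))), 2) = Pow(Add(Rational(25, 4), Mul(I, Pow(5, Rational(1, 2)))), 2)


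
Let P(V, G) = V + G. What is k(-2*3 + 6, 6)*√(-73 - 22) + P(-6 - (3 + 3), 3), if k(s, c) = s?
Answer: -9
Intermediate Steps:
P(V, G) = G + V
k(-2*3 + 6, 6)*√(-73 - 22) + P(-6 - (3 + 3), 3) = (-2*3 + 6)*√(-73 - 22) + (3 + (-6 - (3 + 3))) = (-6 + 6)*√(-95) + (3 + (-6 - 1*6)) = 0*(I*√95) + (3 + (-6 - 6)) = 0 + (3 - 12) = 0 - 9 = -9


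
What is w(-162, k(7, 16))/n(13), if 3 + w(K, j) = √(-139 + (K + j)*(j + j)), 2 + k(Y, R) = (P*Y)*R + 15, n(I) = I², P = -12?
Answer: -3/169 + √3974227/169 ≈ 11.778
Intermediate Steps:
k(Y, R) = 13 - 12*R*Y (k(Y, R) = -2 + ((-12*Y)*R + 15) = -2 + (-12*R*Y + 15) = -2 + (15 - 12*R*Y) = 13 - 12*R*Y)
w(K, j) = -3 + √(-139 + 2*j*(K + j)) (w(K, j) = -3 + √(-139 + (K + j)*(j + j)) = -3 + √(-139 + (K + j)*(2*j)) = -3 + √(-139 + 2*j*(K + j)))
w(-162, k(7, 16))/n(13) = (-3 + √(-139 + 2*(13 - 12*16*7)² + 2*(-162)*(13 - 12*16*7)))/(13²) = (-3 + √(-139 + 2*(13 - 1344)² + 2*(-162)*(13 - 1344)))/169 = (-3 + √(-139 + 2*(-1331)² + 2*(-162)*(-1331)))*(1/169) = (-3 + √(-139 + 2*1771561 + 431244))*(1/169) = (-3 + √(-139 + 3543122 + 431244))*(1/169) = (-3 + √3974227)*(1/169) = -3/169 + √3974227/169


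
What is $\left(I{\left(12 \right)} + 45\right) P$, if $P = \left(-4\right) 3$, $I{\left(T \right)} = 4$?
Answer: $-588$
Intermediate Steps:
$P = -12$
$\left(I{\left(12 \right)} + 45\right) P = \left(4 + 45\right) \left(-12\right) = 49 \left(-12\right) = -588$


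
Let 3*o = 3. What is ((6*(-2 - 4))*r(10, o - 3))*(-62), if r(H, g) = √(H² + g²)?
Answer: 4464*√26 ≈ 22762.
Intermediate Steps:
o = 1 (o = (⅓)*3 = 1)
((6*(-2 - 4))*r(10, o - 3))*(-62) = ((6*(-2 - 4))*√(10² + (1 - 3)²))*(-62) = ((6*(-6))*√(100 + (-2)²))*(-62) = -36*√(100 + 4)*(-62) = -72*√26*(-62) = 4464*√26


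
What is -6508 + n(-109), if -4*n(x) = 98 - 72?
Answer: -13029/2 ≈ -6514.5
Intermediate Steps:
n(x) = -13/2 (n(x) = -(98 - 72)/4 = -1/4*26 = -13/2)
-6508 + n(-109) = -6508 - 13/2 = -13029/2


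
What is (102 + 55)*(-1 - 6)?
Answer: -1099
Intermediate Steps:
(102 + 55)*(-1 - 6) = 157*(-7) = -1099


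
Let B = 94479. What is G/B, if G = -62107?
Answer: -62107/94479 ≈ -0.65736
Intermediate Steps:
G/B = -62107/94479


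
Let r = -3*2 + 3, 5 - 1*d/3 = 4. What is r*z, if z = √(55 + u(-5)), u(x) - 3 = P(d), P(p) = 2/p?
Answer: -4*√33 ≈ -22.978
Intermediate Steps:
d = 3 (d = 15 - 3*4 = 15 - 12 = 3)
u(x) = 11/3 (u(x) = 3 + 2/3 = 3 + 2*(⅓) = 3 + ⅔ = 11/3)
r = -3 (r = -6 + 3 = -3)
z = 4*√33/3 (z = √(55 + 11/3) = √(176/3) = 4*√33/3 ≈ 7.6594)
r*z = -4*√33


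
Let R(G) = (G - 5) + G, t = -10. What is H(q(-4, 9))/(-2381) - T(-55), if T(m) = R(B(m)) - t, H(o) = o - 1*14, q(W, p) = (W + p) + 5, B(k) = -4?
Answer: 7147/2381 ≈ 3.0017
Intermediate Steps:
R(G) = -5 + 2*G (R(G) = (-5 + G) + G = -5 + 2*G)
q(W, p) = 5 + W + p
H(o) = -14 + o (H(o) = o - 14 = -14 + o)
T(m) = -3 (T(m) = (-5 + 2*(-4)) - 1*(-10) = (-5 - 8) + 10 = -13 + 10 = -3)
H(q(-4, 9))/(-2381) - T(-55) = (-14 + (5 - 4 + 9))/(-2381) - 1*(-3) = (-14 + 10)*(-1/2381) + 3 = -4*(-1/2381) + 3 = 4/2381 + 3 = 7147/2381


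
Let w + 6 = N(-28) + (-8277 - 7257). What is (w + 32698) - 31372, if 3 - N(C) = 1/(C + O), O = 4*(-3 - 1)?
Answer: -625283/44 ≈ -14211.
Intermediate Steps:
O = -16 (O = 4*(-4) = -16)
N(C) = 3 - 1/(-16 + C) (N(C) = 3 - 1/(C - 16) = 3 - 1/(-16 + C))
w = -683627/44 (w = -6 + ((-49 + 3*(-28))/(-16 - 28) + (-8277 - 7257)) = -6 + ((-49 - 84)/(-44) - 15534) = -6 + (-1/44*(-133) - 15534) = -6 + (133/44 - 15534) = -6 - 683363/44 = -683627/44 ≈ -15537.)
(w + 32698) - 31372 = (-683627/44 + 32698) - 31372 = 755085/44 - 31372 = -625283/44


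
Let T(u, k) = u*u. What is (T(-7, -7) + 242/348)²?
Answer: 74770609/30276 ≈ 2469.6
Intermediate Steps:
T(u, k) = u²
(T(-7, -7) + 242/348)² = ((-7)² + 242/348)² = (49 + 242*(1/348))² = (49 + 121/174)² = (8647/174)² = 74770609/30276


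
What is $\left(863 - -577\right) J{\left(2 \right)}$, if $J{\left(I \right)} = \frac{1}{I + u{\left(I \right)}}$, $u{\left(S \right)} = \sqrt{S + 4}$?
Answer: $-1440 + 720 \sqrt{6} \approx 323.63$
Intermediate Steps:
$u{\left(S \right)} = \sqrt{4 + S}$
$J{\left(I \right)} = \frac{1}{I + \sqrt{4 + I}}$
$\left(863 - -577\right) J{\left(2 \right)} = \frac{863 - -577}{2 + \sqrt{4 + 2}} = \frac{863 + 577}{2 + \sqrt{6}} = \frac{1440}{2 + \sqrt{6}}$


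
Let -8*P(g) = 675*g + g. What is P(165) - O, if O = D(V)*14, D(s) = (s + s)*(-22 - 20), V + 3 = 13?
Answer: -4365/2 ≈ -2182.5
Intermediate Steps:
V = 10 (V = -3 + 13 = 10)
P(g) = -169*g/2 (P(g) = -(675*g + g)/8 = -169*g/2)
D(s) = -84*s (D(s) = (2*s)*(-42) = -84*s)
O = -11760 (O = -84*10*14 = -840*14 = -11760)
P(165) - O = -169/2*165 - 1*(-11760) = -27885/2 + 11760 = -4365/2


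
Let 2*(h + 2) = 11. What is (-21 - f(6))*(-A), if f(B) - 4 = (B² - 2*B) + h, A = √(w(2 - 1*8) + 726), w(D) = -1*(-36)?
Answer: 105*√762/2 ≈ 1449.2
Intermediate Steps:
w(D) = 36
h = 7/2 (h = -2 + (½)*11 = -2 + 11/2 = 7/2 ≈ 3.5000)
A = √762 (A = √(36 + 726) = √762 ≈ 27.604)
f(B) = 15/2 + B² - 2*B (f(B) = 4 + ((B² - 2*B) + 7/2) = 4 + (7/2 + B² - 2*B) = 15/2 + B² - 2*B)
(-21 - f(6))*(-A) = (-21 - (15/2 + 6² - 2*6))*(-√762) = (-21 - (15/2 + 36 - 12))*(-√762) = (-21 - 1*63/2)*(-√762) = (-21 - 63/2)*(-√762) = -(-105)*√762/2 = 105*√762/2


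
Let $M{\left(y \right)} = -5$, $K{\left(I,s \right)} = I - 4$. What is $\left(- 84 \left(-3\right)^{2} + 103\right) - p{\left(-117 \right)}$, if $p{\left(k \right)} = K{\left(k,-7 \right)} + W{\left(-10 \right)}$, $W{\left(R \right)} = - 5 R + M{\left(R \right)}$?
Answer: $-577$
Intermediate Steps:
$K{\left(I,s \right)} = -4 + I$ ($K{\left(I,s \right)} = I - 4 = -4 + I$)
$W{\left(R \right)} = -5 - 5 R$ ($W{\left(R \right)} = - 5 R - 5 = -5 - 5 R$)
$p{\left(k \right)} = 41 + k$ ($p{\left(k \right)} = \left(-4 + k\right) - -45 = \left(-4 + k\right) + \left(-5 + 50\right) = \left(-4 + k\right) + 45 = 41 + k$)
$\left(- 84 \left(-3\right)^{2} + 103\right) - p{\left(-117 \right)} = \left(- 84 \left(-3\right)^{2} + 103\right) - \left(41 - 117\right) = \left(\left(-84\right) 9 + 103\right) - -76 = \left(-756 + 103\right) + 76 = -653 + 76 = -577$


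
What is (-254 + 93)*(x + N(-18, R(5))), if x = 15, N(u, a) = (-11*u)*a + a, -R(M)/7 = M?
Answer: 1118950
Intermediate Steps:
R(M) = -7*M
N(u, a) = a - 11*a*u (N(u, a) = -11*a*u + a = a - 11*a*u)
(-254 + 93)*(x + N(-18, R(5))) = (-254 + 93)*(15 + (-7*5)*(1 - 11*(-18))) = -161*(15 - 35*(1 + 198)) = -161*(15 - 35*199) = -161*(15 - 6965) = -161*(-6950) = 1118950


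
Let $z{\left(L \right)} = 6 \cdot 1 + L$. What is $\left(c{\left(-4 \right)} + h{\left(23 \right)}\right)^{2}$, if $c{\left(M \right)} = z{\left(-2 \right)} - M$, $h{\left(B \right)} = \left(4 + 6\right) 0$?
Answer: $64$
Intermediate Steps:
$h{\left(B \right)} = 0$ ($h{\left(B \right)} = 10 \cdot 0 = 0$)
$z{\left(L \right)} = 6 + L$
$c{\left(M \right)} = 4 - M$ ($c{\left(M \right)} = \left(6 - 2\right) - M = 4 - M$)
$\left(c{\left(-4 \right)} + h{\left(23 \right)}\right)^{2} = \left(\left(4 - -4\right) + 0\right)^{2} = \left(\left(4 + 4\right) + 0\right)^{2} = \left(8 + 0\right)^{2} = 8^{2} = 64$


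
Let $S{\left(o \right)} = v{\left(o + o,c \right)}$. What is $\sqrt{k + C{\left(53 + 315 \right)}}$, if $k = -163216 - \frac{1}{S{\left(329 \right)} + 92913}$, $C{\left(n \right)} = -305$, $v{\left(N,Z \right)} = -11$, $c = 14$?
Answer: $\frac{i \sqrt{1411314038760586}}{92902} \approx 404.38 i$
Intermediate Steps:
$S{\left(o \right)} = -11$
$k = - \frac{15163092833}{92902}$ ($k = -163216 - \frac{1}{-11 + 92913} = -163216 - \frac{1}{92902} = - \frac{15163092833}{92902} \approx -1.6322 \cdot 10^{5}$)
$\sqrt{k + C{\left(53 + 315 \right)}} = \sqrt{- \frac{15163092833}{92902} - 305} = \sqrt{- \frac{15191427943}{92902}} = \frac{i \sqrt{1411314038760586}}{92902}$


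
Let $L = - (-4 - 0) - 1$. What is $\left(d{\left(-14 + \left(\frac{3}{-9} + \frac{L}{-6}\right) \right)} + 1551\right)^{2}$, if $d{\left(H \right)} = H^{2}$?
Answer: $\frac{4064955049}{1296} \approx 3.1365 \cdot 10^{6}$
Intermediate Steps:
$L = 3$ ($L = - (-4 + 0) - 1 = \left(-1\right) \left(-4\right) - 1 = 4 - 1 = 3$)
$\left(d{\left(-14 + \left(\frac{3}{-9} + \frac{L}{-6}\right) \right)} + 1551\right)^{2} = \left(\left(-14 + \left(\frac{3}{-9} + \frac{3}{-6}\right)\right)^{2} + 1551\right)^{2} = \left(\left(-14 + \left(3 \left(- \frac{1}{9}\right) + 3 \left(- \frac{1}{6}\right)\right)\right)^{2} + 1551\right)^{2} = \left(\left(-14 - \frac{5}{6}\right)^{2} + 1551\right)^{2} = \left(\left(- \frac{89}{6}\right)^{2} + 1551\right)^{2} = \left(\frac{7921}{36} + 1551\right)^{2} = \left(\frac{63757}{36}\right)^{2} = \frac{4064955049}{1296}$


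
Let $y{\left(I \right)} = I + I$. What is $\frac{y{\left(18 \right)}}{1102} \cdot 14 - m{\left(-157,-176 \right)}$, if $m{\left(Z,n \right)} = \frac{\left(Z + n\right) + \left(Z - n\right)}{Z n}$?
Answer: $\frac{22727}{48488} \approx 0.46871$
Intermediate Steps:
$y{\left(I \right)} = 2 I$
$m{\left(Z,n \right)} = \frac{2}{n}$ ($m{\left(Z,n \right)} = 2 Z \frac{1}{Z n} = \frac{2}{n}$)
$\frac{y{\left(18 \right)}}{1102} \cdot 14 - m{\left(-157,-176 \right)} = \frac{2 \cdot 18}{1102} \cdot 14 - \frac{2}{-176} = 36 \cdot \frac{1}{1102} \cdot 14 - 2 \left(- \frac{1}{176}\right) = \frac{18}{551} \cdot 14 - - \frac{1}{88} = \frac{252}{551} + \frac{1}{88} = \frac{22727}{48488}$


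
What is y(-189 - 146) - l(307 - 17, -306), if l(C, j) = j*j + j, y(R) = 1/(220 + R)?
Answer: -10732951/115 ≈ -93330.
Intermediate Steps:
l(C, j) = j + j² (l(C, j) = j² + j = j + j²)
y(-189 - 146) - l(307 - 17, -306) = 1/(220 + (-189 - 146)) - (-306)*(1 - 306) = 1/(220 - 335) - (-306)*(-305) = 1/(-115) - 1*93330 = -1/115 - 93330 = -10732951/115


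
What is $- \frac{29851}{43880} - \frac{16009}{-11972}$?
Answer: $\frac{86274687}{131332840} \approx 0.65692$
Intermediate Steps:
$- \frac{29851}{43880} - \frac{16009}{-11972} = \left(-29851\right) \frac{1}{43880} - - \frac{16009}{11972} = - \frac{29851}{43880} + \frac{16009}{11972} = \frac{86274687}{131332840}$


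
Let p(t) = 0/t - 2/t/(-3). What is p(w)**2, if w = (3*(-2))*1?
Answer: 1/81 ≈ 0.012346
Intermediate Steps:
w = -6 (w = -6*1 = -6)
p(t) = 2/(3*t) (p(t) = 0 - 2/t*(-1/3) = 0 + 2/(3*t) = 2/(3*t))
p(w)**2 = ((2/3)/(-6))**2 = ((2/3)*(-1/6))**2 = (-1/9)**2 = 1/81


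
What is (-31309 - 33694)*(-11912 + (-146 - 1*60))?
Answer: 787706354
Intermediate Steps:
(-31309 - 33694)*(-11912 + (-146 - 1*60)) = -65003*(-11912 + (-146 - 60)) = -65003*(-11912 - 206) = -65003*(-12118) = 787706354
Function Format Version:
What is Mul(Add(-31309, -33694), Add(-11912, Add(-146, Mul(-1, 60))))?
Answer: 787706354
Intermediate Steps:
Mul(Add(-31309, -33694), Add(-11912, Add(-146, Mul(-1, 60)))) = Mul(-65003, Add(-11912, Add(-146, -60))) = Mul(-65003, Add(-11912, -206)) = Mul(-65003, -12118) = 787706354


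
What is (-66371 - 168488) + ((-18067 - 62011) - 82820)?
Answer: -397757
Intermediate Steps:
(-66371 - 168488) + ((-18067 - 62011) - 82820) = -234859 + (-80078 - 82820) = -234859 - 162898 = -397757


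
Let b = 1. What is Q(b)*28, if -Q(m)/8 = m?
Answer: -224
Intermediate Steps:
Q(m) = -8*m
Q(b)*28 = -8*1*28 = -8*28 = -224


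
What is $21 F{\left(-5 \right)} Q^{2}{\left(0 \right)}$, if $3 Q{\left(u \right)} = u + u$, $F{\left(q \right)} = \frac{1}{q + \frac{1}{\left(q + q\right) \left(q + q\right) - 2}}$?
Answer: $0$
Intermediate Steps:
$F{\left(q \right)} = \frac{1}{q + \frac{1}{-2 + 4 q^{2}}}$ ($F{\left(q \right)} = \frac{1}{q + \frac{1}{2 q 2 q - 2}} = \frac{1}{q + \frac{1}{4 q^{2} - 2}} = \frac{1}{q + \frac{1}{-2 + 4 q^{2}}}$)
$Q{\left(u \right)} = \frac{2 u}{3}$ ($Q{\left(u \right)} = \frac{u + u}{3} = \frac{2 u}{3}$)
$21 F{\left(-5 \right)} Q^{2}{\left(0 \right)} = 21 \frac{2 \left(-1 + 2 \left(-5\right)^{2}\right)}{1 - -10 + 4 \left(-5\right)^{3}} \left(\frac{2}{3} \cdot 0\right)^{2} = 21 \frac{2 \left(-1 + 2 \cdot 25\right)}{1 + 10 + 4 \left(-125\right)} 0^{2} = 21 \frac{2 \left(-1 + 50\right)}{1 + 10 - 500} \cdot 0 = 21 \cdot 2 \frac{1}{-489} \cdot 49 \cdot 0 = 21 \cdot 2 \left(- \frac{1}{489}\right) 49 \cdot 0 = 21 \left(- \frac{98}{489}\right) 0 = \left(- \frac{686}{163}\right) 0 = 0$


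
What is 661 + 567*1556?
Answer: 882913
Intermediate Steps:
661 + 567*1556 = 661 + 882252 = 882913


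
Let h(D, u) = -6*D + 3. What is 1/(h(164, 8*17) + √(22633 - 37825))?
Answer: -109/108617 - 2*I*√422/325851 ≈ -0.0010035 - 0.00012609*I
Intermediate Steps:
h(D, u) = 3 - 6*D
1/(h(164, 8*17) + √(22633 - 37825)) = 1/((3 - 6*164) + √(22633 - 37825)) = 1/((3 - 984) + √(-15192)) = 1/(-981 + 6*I*√422)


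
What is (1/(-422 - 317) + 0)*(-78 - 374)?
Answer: 452/739 ≈ 0.61164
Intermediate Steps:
(1/(-422 - 317) + 0)*(-78 - 374) = (1/(-739) + 0)*(-452) = (-1/739 + 0)*(-452) = -1/739*(-452) = 452/739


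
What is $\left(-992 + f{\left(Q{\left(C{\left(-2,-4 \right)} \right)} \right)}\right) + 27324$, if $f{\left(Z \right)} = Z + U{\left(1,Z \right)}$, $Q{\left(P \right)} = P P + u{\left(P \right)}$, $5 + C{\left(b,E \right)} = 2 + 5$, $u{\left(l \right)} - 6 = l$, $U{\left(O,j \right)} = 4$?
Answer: $26348$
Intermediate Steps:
$u{\left(l \right)} = 6 + l$
$C{\left(b,E \right)} = 2$ ($C{\left(b,E \right)} = -5 + \left(2 + 5\right) = -5 + 7 = 2$)
$Q{\left(P \right)} = 6 + P + P^{2}$ ($Q{\left(P \right)} = P P + \left(6 + P\right) = P^{2} + \left(6 + P\right) = 6 + P + P^{2}$)
$f{\left(Z \right)} = 4 + Z$ ($f{\left(Z \right)} = Z + 4 = 4 + Z$)
$\left(-992 + f{\left(Q{\left(C{\left(-2,-4 \right)} \right)} \right)}\right) + 27324 = \left(-992 + \left(4 + \left(6 + 2 + 2^{2}\right)\right)\right) + 27324 = \left(-992 + \left(4 + \left(6 + 2 + 4\right)\right)\right) + 27324 = \left(-992 + \left(4 + 12\right)\right) + 27324 = \left(-992 + 16\right) + 27324 = -976 + 27324 = 26348$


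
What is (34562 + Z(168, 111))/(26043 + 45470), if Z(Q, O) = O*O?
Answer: 46883/71513 ≈ 0.65559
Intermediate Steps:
Z(Q, O) = O**2
(34562 + Z(168, 111))/(26043 + 45470) = (34562 + 111**2)/(26043 + 45470) = (34562 + 12321)/71513 = 46883*(1/71513) = 46883/71513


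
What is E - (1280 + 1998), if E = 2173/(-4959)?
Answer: -16257775/4959 ≈ -3278.4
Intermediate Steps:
E = -2173/4959 (E = 2173*(-1/4959) = -2173/4959 ≈ -0.43819)
E - (1280 + 1998) = -2173/4959 - (1280 + 1998) = -2173/4959 - 1*3278 = -2173/4959 - 3278 = -16257775/4959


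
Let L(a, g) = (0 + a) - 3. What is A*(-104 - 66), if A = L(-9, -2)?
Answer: 2040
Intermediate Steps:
L(a, g) = -3 + a (L(a, g) = a - 3 = -3 + a)
A = -12 (A = -3 - 9 = -12)
A*(-104 - 66) = -12*(-104 - 66) = -12*(-170) = 2040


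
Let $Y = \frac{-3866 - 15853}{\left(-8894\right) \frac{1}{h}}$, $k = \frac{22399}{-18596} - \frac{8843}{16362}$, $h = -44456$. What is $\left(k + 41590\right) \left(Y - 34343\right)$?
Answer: $- \frac{3739482317811165963971}{676539346572} \approx -5.5274 \cdot 10^{9}$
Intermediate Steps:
$k = - \frac{265468433}{152133876}$ ($k = 22399 \left(- \frac{1}{18596}\right) - \frac{8843}{16362} = - \frac{22399}{18596} - \frac{8843}{16362} = - \frac{265468433}{152133876} \approx -1.745$)
$Y = - \frac{438313932}{4447}$ ($Y = \frac{-3866 - 15853}{\left(-8894\right) \frac{1}{-44456}} = - \frac{19719}{\left(-8894\right) \left(- \frac{1}{44456}\right)} = - \frac{19719}{\frac{4447}{22228}} = \left(-19719\right) \frac{22228}{4447} = - \frac{438313932}{4447} \approx -98564.0$)
$\left(k + 41590\right) \left(Y - 34343\right) = \left(- \frac{265468433}{152133876} + 41590\right) \left(- \frac{438313932}{4447} - 34343\right) = \frac{6326982434407}{152133876} \left(- \frac{591037253}{4447}\right) = - \frac{3739482317811165963971}{676539346572}$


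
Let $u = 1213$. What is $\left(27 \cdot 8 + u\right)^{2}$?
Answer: $2042041$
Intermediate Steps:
$\left(27 \cdot 8 + u\right)^{2} = \left(27 \cdot 8 + 1213\right)^{2} = \left(216 + 1213\right)^{2} = 1429^{2} = 2042041$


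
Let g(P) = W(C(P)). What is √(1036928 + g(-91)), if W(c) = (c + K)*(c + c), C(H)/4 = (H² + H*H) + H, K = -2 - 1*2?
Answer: 8*√135654887 ≈ 93177.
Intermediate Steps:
K = -4 (K = -2 - 2 = -4)
C(H) = 4*H + 8*H² (C(H) = 4*((H² + H*H) + H) = 4*((H² + H²) + H) = 4*(2*H² + H) = 4*(H + 2*H²) = 4*H + 8*H²)
W(c) = 2*c*(-4 + c) (W(c) = (c - 4)*(c + c) = (-4 + c)*(2*c) = 2*c*(-4 + c))
g(P) = 8*P*(1 + 2*P)*(-4 + 4*P*(1 + 2*P)) (g(P) = 2*(4*P*(1 + 2*P))*(-4 + 4*P*(1 + 2*P)) = 8*P*(1 + 2*P)*(-4 + 4*P*(1 + 2*P)))
√(1036928 + g(-91)) = √(1036928 + 32*(-91)*(1 + 2*(-91))*(-1 - 91*(1 + 2*(-91)))) = √(1036928 + 32*(-91)*(1 - 182)*(-1 - 91*(1 - 182))) = √(1036928 + 32*(-91)*(-181)*(-1 - 91*(-181))) = √(1036928 + 32*(-91)*(-181)*(-1 + 16471)) = √(1036928 + 32*(-91)*(-181)*16470) = √(1036928 + 8680875840) = √8681912768 = 8*√135654887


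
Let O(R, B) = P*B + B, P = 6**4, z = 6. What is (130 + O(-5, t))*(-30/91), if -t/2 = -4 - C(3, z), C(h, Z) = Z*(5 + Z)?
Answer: -5451300/91 ≈ -59904.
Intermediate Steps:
P = 1296
t = 140 (t = -2*(-4 - 6*(5 + 6)) = -2*(-4 - 6*11) = -2*(-4 - 1*66) = -2*(-4 - 66) = -2*(-70) = 140)
O(R, B) = 1297*B (O(R, B) = 1296*B + B = 1297*B)
(130 + O(-5, t))*(-30/91) = (130 + 1297*140)*(-30/91) = (130 + 181580)*(-30*1/91) = 181710*(-30/91) = -5451300/91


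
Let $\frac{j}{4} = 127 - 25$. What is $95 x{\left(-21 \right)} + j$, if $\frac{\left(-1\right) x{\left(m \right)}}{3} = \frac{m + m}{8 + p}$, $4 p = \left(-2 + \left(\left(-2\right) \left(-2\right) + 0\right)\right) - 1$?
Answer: $\frac{20448}{11} \approx 1858.9$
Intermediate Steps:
$p = \frac{1}{4}$ ($p = \frac{\left(-2 + \left(\left(-2\right) \left(-2\right) + 0\right)\right) - 1}{4} = \frac{\left(-2 + \left(4 + 0\right)\right) - 1}{4} = \frac{\left(-2 + 4\right) - 1}{4} = \frac{2 - 1}{4} = \frac{1}{4} \cdot 1 = \frac{1}{4} \approx 0.25$)
$x{\left(m \right)} = - \frac{8 m}{11}$ ($x{\left(m \right)} = - 3 \frac{m + m}{8 + \frac{1}{4}} = - 3 \frac{2 m}{\frac{33}{4}} = - 3 \cdot 2 m \frac{4}{33} = - 3 \frac{8 m}{33} = - \frac{8 m}{11}$)
$j = 408$ ($j = 4 \left(127 - 25\right) = 4 \cdot 102 = 408$)
$95 x{\left(-21 \right)} + j = 95 \left(\left(- \frac{8}{11}\right) \left(-21\right)\right) + 408 = 95 \cdot \frac{168}{11} + 408 = \frac{15960}{11} + 408 = \frac{20448}{11}$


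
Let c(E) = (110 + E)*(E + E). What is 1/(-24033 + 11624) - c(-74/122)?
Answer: 6127585297/46173889 ≈ 132.71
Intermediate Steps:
c(E) = 2*E*(110 + E) (c(E) = (110 + E)*(2*E) = 2*E*(110 + E))
1/(-24033 + 11624) - c(-74/122) = 1/(-24033 + 11624) - 2*(-74/122)*(110 - 74/122) = 1/(-12409) - 2*(-74*1/122)*(110 - 74*1/122) = -1/12409 - 2*(-37)*(110 - 37/61)/61 = -1/12409 - 2*(-37)*6673/(61*61) = -1/12409 - 1*(-493802/3721) = -1/12409 + 493802/3721 = 6127585297/46173889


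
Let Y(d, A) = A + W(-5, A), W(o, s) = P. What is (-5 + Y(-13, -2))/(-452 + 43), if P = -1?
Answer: 8/409 ≈ 0.019560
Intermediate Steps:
W(o, s) = -1
Y(d, A) = -1 + A (Y(d, A) = A - 1 = -1 + A)
(-5 + Y(-13, -2))/(-452 + 43) = (-5 + (-1 - 2))/(-452 + 43) = (-5 - 3)/(-409) = -8*(-1/409) = 8/409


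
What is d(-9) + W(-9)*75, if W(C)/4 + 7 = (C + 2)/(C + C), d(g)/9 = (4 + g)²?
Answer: -5275/3 ≈ -1758.3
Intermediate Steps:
d(g) = 9*(4 + g)²
W(C) = -28 + 2*(2 + C)/C (W(C) = -28 + 4*((C + 2)/(C + C)) = -28 + 4*((2 + C)/((2*C))) = -28 + 4*((2 + C)*(1/(2*C))) = -28 + 4*((2 + C)/(2*C)) = -28 + 2*(2 + C)/C)
d(-9) + W(-9)*75 = 9*(4 - 9)² + (-26 + 4/(-9))*75 = 9*(-5)² + (-26 + 4*(-⅑))*75 = 9*25 + (-26 - 4/9)*75 = 225 - 238/9*75 = 225 - 5950/3 = -5275/3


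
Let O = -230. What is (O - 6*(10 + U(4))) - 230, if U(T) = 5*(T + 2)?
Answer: -700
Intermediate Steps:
U(T) = 10 + 5*T (U(T) = 5*(2 + T) = 10 + 5*T)
(O - 6*(10 + U(4))) - 230 = (-230 - 6*(10 + (10 + 5*4))) - 230 = (-230 - 6*(10 + (10 + 20))) - 230 = (-230 - 6*(10 + 30)) - 230 = (-230 - 6*40) - 230 = (-230 - 240) - 230 = -470 - 230 = -700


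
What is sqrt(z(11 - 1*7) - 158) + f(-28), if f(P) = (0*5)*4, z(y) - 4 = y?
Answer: 5*I*sqrt(6) ≈ 12.247*I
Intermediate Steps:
z(y) = 4 + y
f(P) = 0 (f(P) = 0*4 = 0)
sqrt(z(11 - 1*7) - 158) + f(-28) = sqrt((4 + (11 - 1*7)) - 158) + 0 = sqrt((4 + (11 - 7)) - 158) + 0 = sqrt((4 + 4) - 158) + 0 = sqrt(8 - 158) + 0 = sqrt(-150) + 0 = 5*I*sqrt(6) + 0 = 5*I*sqrt(6)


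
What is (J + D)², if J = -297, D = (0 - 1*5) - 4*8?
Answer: 111556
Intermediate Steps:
D = -37 (D = (0 - 5) - 32 = -5 - 32 = -37)
(J + D)² = (-297 - 37)² = (-334)² = 111556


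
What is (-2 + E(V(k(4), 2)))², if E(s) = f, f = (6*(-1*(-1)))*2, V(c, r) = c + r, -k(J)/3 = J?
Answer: 100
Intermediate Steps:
k(J) = -3*J
f = 12 (f = (6*1)*2 = 6*2 = 12)
E(s) = 12
(-2 + E(V(k(4), 2)))² = (-2 + 12)² = 10² = 100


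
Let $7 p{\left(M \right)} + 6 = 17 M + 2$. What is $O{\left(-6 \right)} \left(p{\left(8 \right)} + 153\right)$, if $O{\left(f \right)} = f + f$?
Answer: $- \frac{14436}{7} \approx -2062.3$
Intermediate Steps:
$O{\left(f \right)} = 2 f$
$p{\left(M \right)} = - \frac{4}{7} + \frac{17 M}{7}$ ($p{\left(M \right)} = - \frac{6}{7} + \frac{17 M + 2}{7} = - \frac{6}{7} + \frac{2 + 17 M}{7} = - \frac{6}{7} + \left(\frac{2}{7} + \frac{17 M}{7}\right) = - \frac{4}{7} + \frac{17 M}{7}$)
$O{\left(-6 \right)} \left(p{\left(8 \right)} + 153\right) = 2 \left(-6\right) \left(\left(- \frac{4}{7} + \frac{17}{7} \cdot 8\right) + 153\right) = - 12 \left(\left(- \frac{4}{7} + \frac{136}{7}\right) + 153\right) = - 12 \left(\frac{132}{7} + 153\right) = \left(-12\right) \frac{1203}{7} = - \frac{14436}{7}$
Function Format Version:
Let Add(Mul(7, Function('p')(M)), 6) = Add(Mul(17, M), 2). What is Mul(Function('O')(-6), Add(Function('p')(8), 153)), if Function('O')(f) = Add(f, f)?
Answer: Rational(-14436, 7) ≈ -2062.3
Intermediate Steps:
Function('O')(f) = Mul(2, f)
Function('p')(M) = Add(Rational(-4, 7), Mul(Rational(17, 7), M)) (Function('p')(M) = Add(Rational(-6, 7), Mul(Rational(1, 7), Add(Mul(17, M), 2))) = Add(Rational(-6, 7), Mul(Rational(1, 7), Add(2, Mul(17, M)))) = Add(Rational(-6, 7), Add(Rational(2, 7), Mul(Rational(17, 7), M))) = Add(Rational(-4, 7), Mul(Rational(17, 7), M)))
Mul(Function('O')(-6), Add(Function('p')(8), 153)) = Mul(Mul(2, -6), Add(Add(Rational(-4, 7), Mul(Rational(17, 7), 8)), 153)) = Mul(-12, Add(Add(Rational(-4, 7), Rational(136, 7)), 153)) = Mul(-12, Add(Rational(132, 7), 153)) = Mul(-12, Rational(1203, 7)) = Rational(-14436, 7)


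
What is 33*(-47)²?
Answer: 72897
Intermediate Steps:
33*(-47)² = 33*2209 = 72897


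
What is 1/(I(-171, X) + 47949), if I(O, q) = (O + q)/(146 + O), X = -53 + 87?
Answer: 25/1198862 ≈ 2.0853e-5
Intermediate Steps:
X = 34
I(O, q) = (O + q)/(146 + O)
1/(I(-171, X) + 47949) = 1/((-171 + 34)/(146 - 171) + 47949) = 1/(-137/(-25) + 47949) = 1/(-1/25*(-137) + 47949) = 1/(137/25 + 47949) = 1/(1198862/25) = 25/1198862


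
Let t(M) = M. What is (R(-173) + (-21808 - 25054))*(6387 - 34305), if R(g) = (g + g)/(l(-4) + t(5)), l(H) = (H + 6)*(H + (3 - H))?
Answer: 1309171464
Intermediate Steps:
l(H) = 18 + 3*H (l(H) = (6 + H)*3 = 18 + 3*H)
R(g) = 2*g/11 (R(g) = (g + g)/((18 + 3*(-4)) + 5) = (2*g)/((18 - 12) + 5) = (2*g)/(6 + 5) = (2*g)/11 = (2*g)*(1/11) = 2*g/11)
(R(-173) + (-21808 - 25054))*(6387 - 34305) = ((2/11)*(-173) + (-21808 - 25054))*(6387 - 34305) = (-346/11 - 46862)*(-27918) = -515828/11*(-27918) = 1309171464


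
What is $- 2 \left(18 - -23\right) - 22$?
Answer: $-104$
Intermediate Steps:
$- 2 \left(18 - -23\right) - 22 = - 2 \left(18 + 23\right) - 22 = \left(-2\right) 41 - 22 = -82 - 22 = -104$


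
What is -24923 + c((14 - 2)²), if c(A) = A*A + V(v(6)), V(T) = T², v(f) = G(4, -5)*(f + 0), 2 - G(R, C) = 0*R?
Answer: -4043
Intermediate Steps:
G(R, C) = 2 (G(R, C) = 2 - 0*R = 2 - 1*0 = 2 + 0 = 2)
v(f) = 2*f (v(f) = 2*(f + 0) = 2*f)
c(A) = 144 + A² (c(A) = A*A + (2*6)² = A² + 12² = A² + 144 = 144 + A²)
-24923 + c((14 - 2)²) = -24923 + (144 + ((14 - 2)²)²) = -24923 + (144 + (12²)²) = -24923 + (144 + 144²) = -24923 + (144 + 20736) = -24923 + 20880 = -4043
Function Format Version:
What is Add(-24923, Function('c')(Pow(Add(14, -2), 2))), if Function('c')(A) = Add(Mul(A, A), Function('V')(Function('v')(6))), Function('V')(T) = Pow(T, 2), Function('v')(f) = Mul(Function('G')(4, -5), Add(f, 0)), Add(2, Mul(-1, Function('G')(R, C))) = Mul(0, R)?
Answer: -4043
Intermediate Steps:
Function('G')(R, C) = 2 (Function('G')(R, C) = Add(2, Mul(-1, Mul(0, R))) = Add(2, Mul(-1, 0)) = Add(2, 0) = 2)
Function('v')(f) = Mul(2, f) (Function('v')(f) = Mul(2, Add(f, 0)) = Mul(2, f))
Function('c')(A) = Add(144, Pow(A, 2)) (Function('c')(A) = Add(Mul(A, A), Pow(Mul(2, 6), 2)) = Add(Pow(A, 2), Pow(12, 2)) = Add(Pow(A, 2), 144) = Add(144, Pow(A, 2)))
Add(-24923, Function('c')(Pow(Add(14, -2), 2))) = Add(-24923, Add(144, Pow(Pow(Add(14, -2), 2), 2))) = Add(-24923, Add(144, Pow(Pow(12, 2), 2))) = Add(-24923, Add(144, Pow(144, 2))) = Add(-24923, Add(144, 20736)) = Add(-24923, 20880) = -4043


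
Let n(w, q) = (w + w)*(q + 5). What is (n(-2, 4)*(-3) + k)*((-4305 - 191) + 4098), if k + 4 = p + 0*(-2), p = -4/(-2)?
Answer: -42188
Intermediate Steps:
p = 2 (p = -4*(-½) = 2)
n(w, q) = 2*w*(5 + q) (n(w, q) = (2*w)*(5 + q) = 2*w*(5 + q))
k = -2 (k = -4 + (2 + 0*(-2)) = -4 + (2 + 0) = -4 + 2 = -2)
(n(-2, 4)*(-3) + k)*((-4305 - 191) + 4098) = ((2*(-2)*(5 + 4))*(-3) - 2)*((-4305 - 191) + 4098) = ((2*(-2)*9)*(-3) - 2)*(-4496 + 4098) = (-36*(-3) - 2)*(-398) = (108 - 2)*(-398) = 106*(-398) = -42188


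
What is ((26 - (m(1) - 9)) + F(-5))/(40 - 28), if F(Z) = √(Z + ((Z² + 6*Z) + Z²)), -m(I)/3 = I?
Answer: 19/6 + √15/12 ≈ 3.4894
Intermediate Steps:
m(I) = -3*I
F(Z) = √(2*Z² + 7*Z) (F(Z) = √(Z + (2*Z² + 6*Z)) = √(2*Z² + 7*Z))
((26 - (m(1) - 9)) + F(-5))/(40 - 28) = ((26 - (-3*1 - 9)) + √(-5*(7 + 2*(-5))))/(40 - 28) = ((26 - (-3 - 9)) + √(-5*(7 - 10)))/12 = ((26 - 1*(-12)) + √(-5*(-3)))/12 = ((26 + 12) + √15)/12 = (38 + √15)/12 = 19/6 + √15/12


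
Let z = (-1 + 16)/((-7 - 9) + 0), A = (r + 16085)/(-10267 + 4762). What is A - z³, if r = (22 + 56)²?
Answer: -72224849/22548480 ≈ -3.2031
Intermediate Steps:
r = 6084 (r = 78² = 6084)
A = -22169/5505 (A = (6084 + 16085)/(-10267 + 4762) = 22169/(-5505) = 22169*(-1/5505) = -22169/5505 ≈ -4.0271)
z = -15/16 (z = 15/(-16 + 0) = 15/(-16) = 15*(-1/16) = -15/16 ≈ -0.93750)
A - z³ = -22169/5505 - (-15/16)³ = -22169/5505 - 1*(-3375/4096) = -22169/5505 + 3375/4096 = -72224849/22548480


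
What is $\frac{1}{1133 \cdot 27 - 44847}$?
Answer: $- \frac{1}{14256} \approx -7.0146 \cdot 10^{-5}$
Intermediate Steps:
$\frac{1}{1133 \cdot 27 - 44847} = \frac{1}{30591 - 44847} = \frac{1}{-14256} = - \frac{1}{14256}$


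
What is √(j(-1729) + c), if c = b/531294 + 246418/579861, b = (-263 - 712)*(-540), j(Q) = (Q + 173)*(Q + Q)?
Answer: 8*√24627897350087469259098481/17115370563 ≈ 2319.6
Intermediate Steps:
j(Q) = 2*Q*(173 + Q) (j(Q) = (173 + Q)*(2*Q) = 2*Q*(173 + Q))
b = 526500 (b = -975*(-540) = 526500)
c = 72702870232/51346111689 (c = 526500/531294 + 246418/579861 = 526500*(1/531294) + 246418*(1/579861) = 87750/88549 + 246418/579861 = 72702870232/51346111689 ≈ 1.4159)
√(j(-1729) + c) = √(2*(-1729)*(173 - 1729) + 72702870232/51346111689) = √(2*(-1729)*(-1556) + 72702870232/51346111689) = √(5380648 + 72702870232/51346111689) = √(276275425870064704/51346111689) = 8*√24627897350087469259098481/17115370563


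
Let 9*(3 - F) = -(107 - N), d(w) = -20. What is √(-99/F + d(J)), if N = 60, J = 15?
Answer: I*√175454/74 ≈ 5.6604*I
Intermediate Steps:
F = 74/9 (F = 3 - (-1)*(107 - 1*60)/9 = 3 - (-1)*(107 - 60)/9 = 3 - (-1)*47/9 = 3 - ⅑*(-47) = 3 + 47/9 = 74/9 ≈ 8.2222)
√(-99/F + d(J)) = √(-99/74/9 - 20) = √(-99*9/74 - 20) = √(-891/74 - 20) = √(-2371/74) = I*√175454/74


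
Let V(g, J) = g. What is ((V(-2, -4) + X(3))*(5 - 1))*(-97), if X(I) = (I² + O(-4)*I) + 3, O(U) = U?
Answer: 776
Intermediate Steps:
X(I) = 3 + I² - 4*I (X(I) = (I² - 4*I) + 3 = 3 + I² - 4*I)
((V(-2, -4) + X(3))*(5 - 1))*(-97) = ((-2 + (3 + 3² - 4*3))*(5 - 1))*(-97) = ((-2 + (3 + 9 - 12))*4)*(-97) = ((-2 + 0)*4)*(-97) = -2*4*(-97) = -8*(-97) = 776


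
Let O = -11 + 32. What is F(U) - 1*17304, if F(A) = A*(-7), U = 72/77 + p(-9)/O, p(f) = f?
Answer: -190383/11 ≈ -17308.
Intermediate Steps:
O = 21
U = 39/77 (U = 72/77 - 9/21 = 72*(1/77) - 9*1/21 = 72/77 - 3/7 = 39/77 ≈ 0.50649)
F(A) = -7*A
F(U) - 1*17304 = -7*39/77 - 1*17304 = -39/11 - 17304 = -190383/11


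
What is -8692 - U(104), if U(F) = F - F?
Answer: -8692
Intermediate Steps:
U(F) = 0
-8692 - U(104) = -8692 - 1*0 = -8692 + 0 = -8692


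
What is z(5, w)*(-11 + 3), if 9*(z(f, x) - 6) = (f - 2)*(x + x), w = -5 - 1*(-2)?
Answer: -32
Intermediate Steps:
w = -3 (w = -5 + 2 = -3)
z(f, x) = 6 + 2*x*(-2 + f)/9 (z(f, x) = 6 + ((f - 2)*(x + x))/9 = 6 + ((-2 + f)*(2*x))/9 = 6 + (2*x*(-2 + f))/9 = 6 + 2*x*(-2 + f)/9)
z(5, w)*(-11 + 3) = (6 - 4/9*(-3) + (2/9)*5*(-3))*(-11 + 3) = (6 + 4/3 - 10/3)*(-8) = 4*(-8) = -32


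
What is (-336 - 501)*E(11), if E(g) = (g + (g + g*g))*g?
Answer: -1316601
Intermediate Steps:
E(g) = g*(g**2 + 2*g) (E(g) = (g + (g + g**2))*g = (g**2 + 2*g)*g = g*(g**2 + 2*g))
(-336 - 501)*E(11) = (-336 - 501)*(11**2*(2 + 11)) = -101277*13 = -837*1573 = -1316601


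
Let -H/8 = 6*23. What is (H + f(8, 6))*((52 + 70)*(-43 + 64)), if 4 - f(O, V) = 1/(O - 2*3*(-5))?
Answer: -53547081/19 ≈ -2.8183e+6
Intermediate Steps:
f(O, V) = 4 - 1/(30 + O) (f(O, V) = 4 - 1/(O - 2*3*(-5)) = 4 - 1/(O - 6*(-5)) = 4 - 1/(O + 30) = 4 - 1/(30 + O))
H = -1104 (H = -48*23 = -8*138 = -1104)
(H + f(8, 6))*((52 + 70)*(-43 + 64)) = (-1104 + (119 + 4*8)/(30 + 8))*((52 + 70)*(-43 + 64)) = (-1104 + (119 + 32)/38)*(122*21) = (-1104 + (1/38)*151)*2562 = (-1104 + 151/38)*2562 = -41801/38*2562 = -53547081/19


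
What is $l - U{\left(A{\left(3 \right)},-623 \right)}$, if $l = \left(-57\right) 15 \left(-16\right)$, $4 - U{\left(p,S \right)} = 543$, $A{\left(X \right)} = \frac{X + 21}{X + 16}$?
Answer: $14219$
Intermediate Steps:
$A{\left(X \right)} = \frac{21 + X}{16 + X}$
$U{\left(p,S \right)} = -539$ ($U{\left(p,S \right)} = 4 - 543 = -539$)
$l = 13680$ ($l = \left(-855\right) \left(-16\right) = 13680$)
$l - U{\left(A{\left(3 \right)},-623 \right)} = 13680 - -539 = 13680 + 539 = 14219$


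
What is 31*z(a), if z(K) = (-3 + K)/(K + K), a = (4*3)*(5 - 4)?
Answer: 93/8 ≈ 11.625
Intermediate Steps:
a = 12 (a = 12*1 = 12)
z(K) = (-3 + K)/(2*K) (z(K) = (-3 + K)/((2*K)) = (-3 + K)*(1/(2*K)) = (-3 + K)/(2*K))
31*z(a) = 31*((½)*(-3 + 12)/12) = 31*((½)*(1/12)*9) = 31*(3/8) = 93/8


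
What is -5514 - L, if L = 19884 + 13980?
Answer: -39378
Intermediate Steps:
L = 33864
-5514 - L = -5514 - 1*33864 = -5514 - 33864 = -39378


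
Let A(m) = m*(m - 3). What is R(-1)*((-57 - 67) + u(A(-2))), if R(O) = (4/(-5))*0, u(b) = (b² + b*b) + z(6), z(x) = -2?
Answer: 0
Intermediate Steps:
A(m) = m*(-3 + m)
u(b) = -2 + 2*b² (u(b) = (b² + b*b) - 2 = (b² + b²) - 2 = 2*b² - 2 = -2 + 2*b²)
R(O) = 0 (R(O) = (4*(-⅕))*0 = -⅘*0 = 0)
R(-1)*((-57 - 67) + u(A(-2))) = 0*((-57 - 67) + (-2 + 2*(-2*(-3 - 2))²)) = 0*(-124 + (-2 + 2*(-2*(-5))²)) = 0*(-124 + (-2 + 2*10²)) = 0*(-124 + (-2 + 2*100)) = 0*(-124 + (-2 + 200)) = 0*(-124 + 198) = 0*74 = 0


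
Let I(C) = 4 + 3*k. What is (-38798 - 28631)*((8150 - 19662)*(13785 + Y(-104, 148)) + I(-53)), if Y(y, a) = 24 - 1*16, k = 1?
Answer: 10706714371861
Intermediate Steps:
Y(y, a) = 8 (Y(y, a) = 24 - 16 = 8)
I(C) = 7 (I(C) = 4 + 3*1 = 4 + 3 = 7)
(-38798 - 28631)*((8150 - 19662)*(13785 + Y(-104, 148)) + I(-53)) = (-38798 - 28631)*((8150 - 19662)*(13785 + 8) + 7) = -67429*(-11512*13793 + 7) = -67429*(-158785016 + 7) = -67429*(-158785009) = 10706714371861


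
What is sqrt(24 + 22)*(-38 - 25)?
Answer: -63*sqrt(46) ≈ -427.29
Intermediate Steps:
sqrt(24 + 22)*(-38 - 25) = sqrt(46)*(-63) = -63*sqrt(46)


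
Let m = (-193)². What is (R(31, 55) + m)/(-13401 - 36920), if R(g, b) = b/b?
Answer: -37250/50321 ≈ -0.74025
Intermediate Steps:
m = 37249
R(g, b) = 1
(R(31, 55) + m)/(-13401 - 36920) = (1 + 37249)/(-13401 - 36920) = 37250/(-50321) = 37250*(-1/50321) = -37250/50321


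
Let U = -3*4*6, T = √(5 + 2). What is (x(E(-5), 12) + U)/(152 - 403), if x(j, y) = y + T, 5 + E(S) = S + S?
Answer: 60/251 - √7/251 ≈ 0.22850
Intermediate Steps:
T = √7 ≈ 2.6458
E(S) = -5 + 2*S (E(S) = -5 + (S + S) = -5 + 2*S)
x(j, y) = y + √7
U = -72 (U = -12*6 = -72)
(x(E(-5), 12) + U)/(152 - 403) = ((12 + √7) - 72)/(152 - 403) = (-60 + √7)/(-251) = (-60 + √7)*(-1/251) = 60/251 - √7/251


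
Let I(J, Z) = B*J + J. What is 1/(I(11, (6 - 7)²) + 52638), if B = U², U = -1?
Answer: 1/52660 ≈ 1.8990e-5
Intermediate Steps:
B = 1 (B = (-1)² = 1)
I(J, Z) = 2*J (I(J, Z) = 1*J + J = J + J = 2*J)
1/(I(11, (6 - 7)²) + 52638) = 1/(2*11 + 52638) = 1/(22 + 52638) = 1/52660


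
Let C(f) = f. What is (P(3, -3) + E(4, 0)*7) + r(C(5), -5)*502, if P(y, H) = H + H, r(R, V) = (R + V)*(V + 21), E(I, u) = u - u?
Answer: -6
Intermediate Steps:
E(I, u) = 0
r(R, V) = (21 + V)*(R + V) (r(R, V) = (R + V)*(21 + V) = (21 + V)*(R + V))
P(y, H) = 2*H
(P(3, -3) + E(4, 0)*7) + r(C(5), -5)*502 = (2*(-3) + 0*7) + ((-5)² + 21*5 + 21*(-5) + 5*(-5))*502 = (-6 + 0) + (25 + 105 - 105 - 25)*502 = -6 + 0*502 = -6 + 0 = -6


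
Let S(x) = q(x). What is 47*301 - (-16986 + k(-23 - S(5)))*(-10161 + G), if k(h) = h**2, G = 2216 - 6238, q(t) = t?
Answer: -229778819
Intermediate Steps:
S(x) = x
G = -4022
47*301 - (-16986 + k(-23 - S(5)))*(-10161 + G) = 47*301 - (-16986 + (-23 - 1*5)**2)*(-10161 - 4022) = 14147 - (-16986 + (-23 - 5)**2)*(-14183) = 14147 - (-16986 + (-28)**2)*(-14183) = 14147 - (-16986 + 784)*(-14183) = 14147 - (-16202)*(-14183) = 14147 - 1*229792966 = 14147 - 229792966 = -229778819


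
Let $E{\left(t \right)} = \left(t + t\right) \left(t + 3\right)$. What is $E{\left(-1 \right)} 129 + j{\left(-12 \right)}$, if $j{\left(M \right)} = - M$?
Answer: $-504$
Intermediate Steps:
$E{\left(t \right)} = 2 t \left(3 + t\right)$
$E{\left(-1 \right)} 129 + j{\left(-12 \right)} = 2 \left(-1\right) \left(3 - 1\right) 129 - -12 = 2 \left(-1\right) 2 \cdot 129 + 12 = \left(-4\right) 129 + 12 = -516 + 12 = -504$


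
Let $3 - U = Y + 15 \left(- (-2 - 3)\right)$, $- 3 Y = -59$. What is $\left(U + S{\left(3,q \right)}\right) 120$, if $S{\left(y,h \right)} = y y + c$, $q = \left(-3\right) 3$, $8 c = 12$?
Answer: $-9740$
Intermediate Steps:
$c = \frac{3}{2}$ ($c = \frac{1}{8} \cdot 12 = \frac{3}{2} \approx 1.5$)
$q = -9$
$Y = \frac{59}{3}$ ($Y = \left(- \frac{1}{3}\right) \left(-59\right) = \frac{59}{3} \approx 19.667$)
$S{\left(y,h \right)} = \frac{3}{2} + y^{2}$ ($S{\left(y,h \right)} = y y + \frac{3}{2} = y^{2} + \frac{3}{2} = \frac{3}{2} + y^{2}$)
$U = - \frac{275}{3}$ ($U = 3 - \left(\frac{59}{3} + 15 \left(- (-2 - 3)\right)\right) = 3 - \left(\frac{59}{3} + 15 \left(\left(-1\right) \left(-5\right)\right)\right) = 3 - \left(\frac{59}{3} + 15 \cdot 5\right) = 3 - \left(\frac{59}{3} + 75\right) = 3 - \frac{284}{3} = - \frac{275}{3} \approx -91.667$)
$\left(U + S{\left(3,q \right)}\right) 120 = \left(- \frac{275}{3} + \left(\frac{3}{2} + 3^{2}\right)\right) 120 = \left(- \frac{275}{3} + \left(\frac{3}{2} + 9\right)\right) 120 = \left(- \frac{275}{3} + \frac{21}{2}\right) 120 = \left(- \frac{487}{6}\right) 120 = -9740$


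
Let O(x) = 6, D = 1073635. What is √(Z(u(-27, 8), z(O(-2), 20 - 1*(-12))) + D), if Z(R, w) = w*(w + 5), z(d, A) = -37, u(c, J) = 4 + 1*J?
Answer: √1074819 ≈ 1036.7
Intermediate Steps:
u(c, J) = 4 + J
Z(R, w) = w*(5 + w)
√(Z(u(-27, 8), z(O(-2), 20 - 1*(-12))) + D) = √(-37*(5 - 37) + 1073635) = √(-37*(-32) + 1073635) = √(1184 + 1073635) = √1074819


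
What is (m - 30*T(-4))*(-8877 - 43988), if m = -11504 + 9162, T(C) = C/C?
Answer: 125395780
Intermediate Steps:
T(C) = 1
m = -2342
(m - 30*T(-4))*(-8877 - 43988) = (-2342 - 30*1)*(-8877 - 43988) = (-2342 - 30)*(-52865) = -2372*(-52865) = 125395780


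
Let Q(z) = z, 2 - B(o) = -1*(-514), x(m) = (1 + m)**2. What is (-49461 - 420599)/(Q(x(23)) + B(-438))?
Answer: -117515/16 ≈ -7344.7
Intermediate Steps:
B(o) = -512 (B(o) = 2 - (-1)*(-514) = 2 - 1*514 = 2 - 514 = -512)
(-49461 - 420599)/(Q(x(23)) + B(-438)) = (-49461 - 420599)/((1 + 23)**2 - 512) = -470060/(24**2 - 512) = -470060/(576 - 512) = -470060/64 = -470060*1/64 = -117515/16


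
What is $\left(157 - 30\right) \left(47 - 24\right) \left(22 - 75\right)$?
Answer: $-154813$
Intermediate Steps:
$\left(157 - 30\right) \left(47 - 24\right) \left(22 - 75\right) = 127 \cdot 23 \left(-53\right) = 127 \left(-1219\right) = -154813$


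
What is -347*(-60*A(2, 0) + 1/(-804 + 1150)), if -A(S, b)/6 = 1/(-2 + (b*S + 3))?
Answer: -43222667/346 ≈ -1.2492e+5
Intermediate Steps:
A(S, b) = -6/(1 + S*b) (A(S, b) = -6/(-2 + (b*S + 3)) = -6/(-2 + (S*b + 3)) = -6/(-2 + (3 + S*b)) = -6/(1 + S*b))
-347*(-60*A(2, 0) + 1/(-804 + 1150)) = -347*(-(-360)/(1 + 2*0) + 1/(-804 + 1150)) = -347*(-(-360)/(1 + 0) + 1/346) = -347*(-(-360)/1 + 1/346) = -347*(-(-360) + 1/346) = -347*(-60*(-6) + 1/346) = -347*(360 + 1/346) = -347*124561/346 = -43222667/346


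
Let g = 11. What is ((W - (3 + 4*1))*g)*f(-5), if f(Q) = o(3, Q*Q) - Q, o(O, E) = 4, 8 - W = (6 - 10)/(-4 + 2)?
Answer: -99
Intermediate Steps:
W = 6 (W = 8 - (6 - 10)/(-4 + 2) = 8 - (-4)/(-2) = 8 - (-4)*(-1)/2 = 8 - 1*2 = 8 - 2 = 6)
f(Q) = 4 - Q
((W - (3 + 4*1))*g)*f(-5) = ((6 - (3 + 4*1))*11)*(4 - 1*(-5)) = ((6 - (3 + 4))*11)*(4 + 5) = ((6 - 1*7)*11)*9 = ((6 - 7)*11)*9 = -1*11*9 = -11*9 = -99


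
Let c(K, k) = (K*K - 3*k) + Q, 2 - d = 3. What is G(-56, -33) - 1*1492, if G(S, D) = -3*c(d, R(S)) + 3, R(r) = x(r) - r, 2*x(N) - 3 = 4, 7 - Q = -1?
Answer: -1961/2 ≈ -980.50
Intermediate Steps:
Q = 8 (Q = 7 - 1*(-1) = 7 + 1 = 8)
d = -1 (d = 2 - 1*3 = 2 - 3 = -1)
x(N) = 7/2 (x(N) = 3/2 + (½)*4 = 3/2 + 2 = 7/2)
R(r) = 7/2 - r
c(K, k) = 8 + K² - 3*k (c(K, k) = (K*K - 3*k) + 8 = (K² - 3*k) + 8 = 8 + K² - 3*k)
G(S, D) = 15/2 - 9*S (G(S, D) = -3*(8 + (-1)² - 3*(7/2 - S)) + 3 = -3*(8 + 1 + (-21/2 + 3*S)) + 3 = -3*(-3/2 + 3*S) + 3 = (9/2 - 9*S) + 3 = 15/2 - 9*S)
G(-56, -33) - 1*1492 = (15/2 - 9*(-56)) - 1*1492 = (15/2 + 504) - 1492 = 1023/2 - 1492 = -1961/2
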